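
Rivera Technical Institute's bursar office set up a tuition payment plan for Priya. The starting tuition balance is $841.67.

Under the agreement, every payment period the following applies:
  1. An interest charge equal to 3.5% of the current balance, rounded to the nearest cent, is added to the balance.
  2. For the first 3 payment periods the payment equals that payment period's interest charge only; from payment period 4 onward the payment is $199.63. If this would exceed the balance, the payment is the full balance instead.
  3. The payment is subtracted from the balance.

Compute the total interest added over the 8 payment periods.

$173.99

Payment period 1: $841.67 +$29.46 interest = $871.13; pay $29.46 → $841.67
Payment period 2: $841.67 +$29.46 interest = $871.13; pay $29.46 → $841.67
Payment period 3: $841.67 +$29.46 interest = $871.13; pay $29.46 → $841.67
Payment period 4: $841.67 +$29.46 interest = $871.13; pay $199.63 → $671.50
Payment period 5: $671.50 +$23.50 interest = $695.00; pay $199.63 → $495.37
Payment period 6: $495.37 +$17.34 interest = $512.71; pay $199.63 → $313.08
Payment period 7: $313.08 +$10.96 interest = $324.04; pay $199.63 → $124.41
Payment period 8: $124.41 +$4.35 interest = $128.76; pay $128.76 → $0.00
Total interest: $29.46 + $29.46 + $29.46 + $29.46 + $23.50 + $17.34 + $10.96 + $4.35 = $173.99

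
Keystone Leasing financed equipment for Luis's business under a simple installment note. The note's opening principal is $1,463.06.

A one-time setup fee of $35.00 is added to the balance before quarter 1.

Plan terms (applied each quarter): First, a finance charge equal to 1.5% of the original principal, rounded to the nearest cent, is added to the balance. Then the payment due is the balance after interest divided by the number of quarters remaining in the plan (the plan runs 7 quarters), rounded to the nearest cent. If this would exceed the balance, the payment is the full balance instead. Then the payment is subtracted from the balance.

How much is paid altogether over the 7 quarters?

$1,651.71

# | Opening | Interest | Payment | End bal
1 | $1,498.06 | $21.95 | $217.14 | $1,302.87
2 | $1,302.87 | $21.95 | $220.80 | $1,104.02
3 | $1,104.02 | $21.95 | $225.19 | $900.78
4 | $900.78 | $21.95 | $230.68 | $692.05
5 | $692.05 | $21.95 | $238.00 | $476.00
6 | $476.00 | $21.95 | $248.98 | $248.97
7 | $248.97 | $21.95 | $270.92 | $0.00
Total paid: $1,651.71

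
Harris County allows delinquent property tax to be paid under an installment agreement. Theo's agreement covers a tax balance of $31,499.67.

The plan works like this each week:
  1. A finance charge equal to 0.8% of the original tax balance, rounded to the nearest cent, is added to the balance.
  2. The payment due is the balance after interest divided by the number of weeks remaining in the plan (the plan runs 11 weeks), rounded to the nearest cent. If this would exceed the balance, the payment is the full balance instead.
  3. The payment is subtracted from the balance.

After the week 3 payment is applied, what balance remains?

$23,517.72

# | Opening | Interest | Payment | End bal
1 | $31,499.67 | $252.00 | $2,886.52 | $28,865.15
2 | $28,865.15 | $252.00 | $2,911.72 | $26,205.43
3 | $26,205.43 | $252.00 | $2,939.71 | $23,517.72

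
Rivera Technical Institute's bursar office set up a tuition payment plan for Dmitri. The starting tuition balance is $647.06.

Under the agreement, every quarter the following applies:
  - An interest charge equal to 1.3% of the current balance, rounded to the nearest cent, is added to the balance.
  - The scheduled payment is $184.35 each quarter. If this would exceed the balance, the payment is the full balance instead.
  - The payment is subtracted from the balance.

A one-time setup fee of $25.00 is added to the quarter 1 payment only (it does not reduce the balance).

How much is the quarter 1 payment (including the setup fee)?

# | Opening | Interest | Payment | Fee | End bal
1 | $647.06 | $8.41 | $184.35 | $25.00 | $471.12

$209.35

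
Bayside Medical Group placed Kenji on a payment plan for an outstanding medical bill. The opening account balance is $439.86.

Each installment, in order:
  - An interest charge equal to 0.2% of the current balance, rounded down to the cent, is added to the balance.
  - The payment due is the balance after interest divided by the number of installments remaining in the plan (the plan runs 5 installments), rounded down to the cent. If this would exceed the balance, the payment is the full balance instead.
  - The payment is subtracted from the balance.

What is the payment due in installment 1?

$88.14

Installment 1: opening $439.86; interest $0.87 → $440.73; payment $88.14; balance $352.59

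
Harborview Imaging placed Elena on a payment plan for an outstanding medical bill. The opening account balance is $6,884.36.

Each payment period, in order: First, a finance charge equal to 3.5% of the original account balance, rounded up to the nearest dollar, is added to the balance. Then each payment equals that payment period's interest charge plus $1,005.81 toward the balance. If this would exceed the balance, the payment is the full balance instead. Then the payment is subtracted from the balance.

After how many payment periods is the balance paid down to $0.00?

Payment period 1: $6,884.36 +$241.00 interest = $7,125.36; pay $1,246.81 → $5,878.55
Payment period 2: $5,878.55 +$241.00 interest = $6,119.55; pay $1,246.81 → $4,872.74
Payment period 3: $4,872.74 +$241.00 interest = $5,113.74; pay $1,246.81 → $3,866.93
Payment period 4: $3,866.93 +$241.00 interest = $4,107.93; pay $1,246.81 → $2,861.12
Payment period 5: $2,861.12 +$241.00 interest = $3,102.12; pay $1,246.81 → $1,855.31
Payment period 6: $1,855.31 +$241.00 interest = $2,096.31; pay $1,246.81 → $849.50
Payment period 7: $849.50 +$241.00 interest = $1,090.50; pay $1,090.50 → $0.00
Balance reaches $0.00 in payment period 7.

7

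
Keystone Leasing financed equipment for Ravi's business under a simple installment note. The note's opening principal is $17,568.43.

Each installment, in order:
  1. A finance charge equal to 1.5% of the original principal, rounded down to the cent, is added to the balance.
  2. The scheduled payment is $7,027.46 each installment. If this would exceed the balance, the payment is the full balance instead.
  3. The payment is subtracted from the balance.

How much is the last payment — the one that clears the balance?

Installment 1: opening $17,568.43; interest $263.52 → $17,831.95; payment $7,027.46; balance $10,804.49
Installment 2: opening $10,804.49; interest $263.52 → $11,068.01; payment $7,027.46; balance $4,040.55
Installment 3: opening $4,040.55; interest $263.52 → $4,304.07; payment $4,304.07; balance $0.00

$4,304.07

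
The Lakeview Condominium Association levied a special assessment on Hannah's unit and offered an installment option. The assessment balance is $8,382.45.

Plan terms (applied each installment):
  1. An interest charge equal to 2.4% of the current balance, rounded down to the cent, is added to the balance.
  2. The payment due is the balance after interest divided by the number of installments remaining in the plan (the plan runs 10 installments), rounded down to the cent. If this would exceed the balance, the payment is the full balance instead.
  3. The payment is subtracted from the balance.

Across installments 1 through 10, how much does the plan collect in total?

Installment 1: $8,382.45 +$201.17 interest = $8,583.62; pay $858.36 → $7,725.26
Installment 2: $7,725.26 +$185.40 interest = $7,910.66; pay $878.96 → $7,031.70
Installment 3: $7,031.70 +$168.76 interest = $7,200.46; pay $900.05 → $6,300.41
Installment 4: $6,300.41 +$151.20 interest = $6,451.61; pay $921.65 → $5,529.96
Installment 5: $5,529.96 +$132.71 interest = $5,662.67; pay $943.77 → $4,718.90
Installment 6: $4,718.90 +$113.25 interest = $4,832.15; pay $966.43 → $3,865.72
Installment 7: $3,865.72 +$92.77 interest = $3,958.49; pay $989.62 → $2,968.87
Installment 8: $2,968.87 +$71.25 interest = $3,040.12; pay $1,013.37 → $2,026.75
Installment 9: $2,026.75 +$48.64 interest = $2,075.39; pay $1,037.69 → $1,037.70
Installment 10: $1,037.70 +$24.90 interest = $1,062.60; pay $1,062.60 → $0.00
Total paid: $9,572.50

$9,572.50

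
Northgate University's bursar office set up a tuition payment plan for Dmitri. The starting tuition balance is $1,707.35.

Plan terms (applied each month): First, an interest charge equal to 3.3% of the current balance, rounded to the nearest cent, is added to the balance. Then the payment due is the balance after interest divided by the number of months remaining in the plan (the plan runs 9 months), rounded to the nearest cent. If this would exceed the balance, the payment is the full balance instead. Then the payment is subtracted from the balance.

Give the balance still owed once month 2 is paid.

$1,417.02

Month 1: opening $1,707.35; interest $56.34 → $1,763.69; payment $195.97; balance $1,567.72
Month 2: opening $1,567.72; interest $51.73 → $1,619.45; payment $202.43; balance $1,417.02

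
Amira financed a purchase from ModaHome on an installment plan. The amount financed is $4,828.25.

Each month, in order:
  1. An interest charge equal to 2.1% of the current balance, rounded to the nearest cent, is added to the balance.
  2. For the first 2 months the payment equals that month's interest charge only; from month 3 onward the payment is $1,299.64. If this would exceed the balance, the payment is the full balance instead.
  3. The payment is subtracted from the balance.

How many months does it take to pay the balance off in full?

6

Month 1: opening $4,828.25; interest $101.39 → $4,929.64; payment $101.39; balance $4,828.25
Month 2: opening $4,828.25; interest $101.39 → $4,929.64; payment $101.39; balance $4,828.25
Month 3: opening $4,828.25; interest $101.39 → $4,929.64; payment $1,299.64; balance $3,630.00
Month 4: opening $3,630.00; interest $76.23 → $3,706.23; payment $1,299.64; balance $2,406.59
Month 5: opening $2,406.59; interest $50.54 → $2,457.13; payment $1,299.64; balance $1,157.49
Month 6: opening $1,157.49; interest $24.31 → $1,181.80; payment $1,181.80; balance $0.00
Balance reaches $0.00 in month 6.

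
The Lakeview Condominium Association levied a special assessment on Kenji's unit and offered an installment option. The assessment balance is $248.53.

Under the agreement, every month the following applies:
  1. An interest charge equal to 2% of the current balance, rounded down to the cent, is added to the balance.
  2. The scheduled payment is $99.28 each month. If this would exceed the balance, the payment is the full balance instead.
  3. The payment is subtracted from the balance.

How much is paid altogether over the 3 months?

$257.74

Month 1: $248.53 +$4.97 interest = $253.50; pay $99.28 → $154.22
Month 2: $154.22 +$3.08 interest = $157.30; pay $99.28 → $58.02
Month 3: $58.02 +$1.16 interest = $59.18; pay $59.18 → $0.00
Total paid: $257.74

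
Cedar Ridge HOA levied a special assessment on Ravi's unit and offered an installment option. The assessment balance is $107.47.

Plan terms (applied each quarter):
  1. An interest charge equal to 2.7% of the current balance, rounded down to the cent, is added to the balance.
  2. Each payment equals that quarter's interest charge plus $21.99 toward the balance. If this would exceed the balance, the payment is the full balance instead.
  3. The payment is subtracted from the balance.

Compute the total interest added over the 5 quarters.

$8.55

Quarter 1: opening $107.47; interest $2.90 → $110.37; payment $24.89; balance $85.48
Quarter 2: opening $85.48; interest $2.30 → $87.78; payment $24.29; balance $63.49
Quarter 3: opening $63.49; interest $1.71 → $65.20; payment $23.70; balance $41.50
Quarter 4: opening $41.50; interest $1.12 → $42.62; payment $23.11; balance $19.51
Quarter 5: opening $19.51; interest $0.52 → $20.03; payment $20.03; balance $0.00
Total interest: $2.90 + $2.30 + $1.71 + $1.12 + $0.52 = $8.55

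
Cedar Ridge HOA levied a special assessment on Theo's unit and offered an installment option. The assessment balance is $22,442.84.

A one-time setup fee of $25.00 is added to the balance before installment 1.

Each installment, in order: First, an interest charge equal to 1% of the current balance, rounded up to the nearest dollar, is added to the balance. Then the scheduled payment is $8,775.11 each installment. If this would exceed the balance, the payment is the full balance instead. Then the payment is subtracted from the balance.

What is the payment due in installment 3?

$5,335.62

Installment 1: opening $22,467.84; interest $225.00 → $22,692.84; payment $8,775.11; balance $13,917.73
Installment 2: opening $13,917.73; interest $140.00 → $14,057.73; payment $8,775.11; balance $5,282.62
Installment 3: opening $5,282.62; interest $53.00 → $5,335.62; payment $5,335.62; balance $0.00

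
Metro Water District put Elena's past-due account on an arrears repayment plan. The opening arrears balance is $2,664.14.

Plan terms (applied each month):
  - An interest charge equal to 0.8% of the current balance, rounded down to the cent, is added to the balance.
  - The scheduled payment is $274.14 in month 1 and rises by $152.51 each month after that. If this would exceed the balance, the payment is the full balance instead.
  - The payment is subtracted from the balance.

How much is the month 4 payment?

Month 1: opening $2,664.14; interest $21.31 → $2,685.45; payment $274.14; balance $2,411.31
Month 2: opening $2,411.31; interest $19.29 → $2,430.60; payment $426.65; balance $2,003.95
Month 3: opening $2,003.95; interest $16.03 → $2,019.98; payment $579.16; balance $1,440.82
Month 4: opening $1,440.82; interest $11.52 → $1,452.34; payment $731.67; balance $720.67

$731.67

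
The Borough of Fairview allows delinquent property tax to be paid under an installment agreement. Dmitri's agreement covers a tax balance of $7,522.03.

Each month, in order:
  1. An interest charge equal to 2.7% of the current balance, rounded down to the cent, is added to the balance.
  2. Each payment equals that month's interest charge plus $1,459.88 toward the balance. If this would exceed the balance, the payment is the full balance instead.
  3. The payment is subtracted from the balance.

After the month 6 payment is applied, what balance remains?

$0.00

Month 1: opening $7,522.03; interest $203.09 → $7,725.12; payment $1,662.97; balance $6,062.15
Month 2: opening $6,062.15; interest $163.67 → $6,225.82; payment $1,623.55; balance $4,602.27
Month 3: opening $4,602.27; interest $124.26 → $4,726.53; payment $1,584.14; balance $3,142.39
Month 4: opening $3,142.39; interest $84.84 → $3,227.23; payment $1,544.72; balance $1,682.51
Month 5: opening $1,682.51; interest $45.42 → $1,727.93; payment $1,505.30; balance $222.63
Month 6: opening $222.63; interest $6.01 → $228.64; payment $228.64; balance $0.00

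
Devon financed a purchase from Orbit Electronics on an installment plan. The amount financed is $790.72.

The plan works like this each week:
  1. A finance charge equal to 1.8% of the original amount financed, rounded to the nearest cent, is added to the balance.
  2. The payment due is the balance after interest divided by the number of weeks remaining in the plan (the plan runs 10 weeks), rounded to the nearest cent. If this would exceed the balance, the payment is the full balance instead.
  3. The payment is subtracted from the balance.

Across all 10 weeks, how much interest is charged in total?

$142.30

Week 1: $790.72 +$14.23 interest = $804.95; pay $80.50 → $724.45
Week 2: $724.45 +$14.23 interest = $738.68; pay $82.08 → $656.60
Week 3: $656.60 +$14.23 interest = $670.83; pay $83.85 → $586.98
Week 4: $586.98 +$14.23 interest = $601.21; pay $85.89 → $515.32
Week 5: $515.32 +$14.23 interest = $529.55; pay $88.26 → $441.29
Week 6: $441.29 +$14.23 interest = $455.52; pay $91.10 → $364.42
Week 7: $364.42 +$14.23 interest = $378.65; pay $94.66 → $283.99
Week 8: $283.99 +$14.23 interest = $298.22; pay $99.41 → $198.81
Week 9: $198.81 +$14.23 interest = $213.04; pay $106.52 → $106.52
Week 10: $106.52 +$14.23 interest = $120.75; pay $120.75 → $0.00
Total interest: $14.23 + $14.23 + $14.23 + $14.23 + $14.23 + $14.23 + $14.23 + $14.23 + $14.23 + $14.23 = $142.30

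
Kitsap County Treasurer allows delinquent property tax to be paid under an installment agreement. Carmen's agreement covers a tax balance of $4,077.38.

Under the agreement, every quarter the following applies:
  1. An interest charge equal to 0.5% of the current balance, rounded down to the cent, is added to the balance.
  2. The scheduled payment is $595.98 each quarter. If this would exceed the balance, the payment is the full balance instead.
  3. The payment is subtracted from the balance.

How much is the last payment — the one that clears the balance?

# | Opening | Interest | Payment | End bal
1 | $4,077.38 | $20.38 | $595.98 | $3,501.78
2 | $3,501.78 | $17.50 | $595.98 | $2,923.30
3 | $2,923.30 | $14.61 | $595.98 | $2,341.93
4 | $2,341.93 | $11.70 | $595.98 | $1,757.65
5 | $1,757.65 | $8.78 | $595.98 | $1,170.45
6 | $1,170.45 | $5.85 | $595.98 | $580.32
7 | $580.32 | $2.90 | $583.22 | $0.00

$583.22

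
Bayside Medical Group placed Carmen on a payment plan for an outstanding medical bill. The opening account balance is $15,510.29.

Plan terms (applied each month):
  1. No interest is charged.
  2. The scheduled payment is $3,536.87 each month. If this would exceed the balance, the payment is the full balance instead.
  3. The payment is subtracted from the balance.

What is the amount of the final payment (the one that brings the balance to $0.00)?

Month 1: opening $15,510.29; payment $3,536.87; balance $11,973.42
Month 2: opening $11,973.42; payment $3,536.87; balance $8,436.55
Month 3: opening $8,436.55; payment $3,536.87; balance $4,899.68
Month 4: opening $4,899.68; payment $3,536.87; balance $1,362.81
Month 5: opening $1,362.81; payment $1,362.81; balance $0.00

$1,362.81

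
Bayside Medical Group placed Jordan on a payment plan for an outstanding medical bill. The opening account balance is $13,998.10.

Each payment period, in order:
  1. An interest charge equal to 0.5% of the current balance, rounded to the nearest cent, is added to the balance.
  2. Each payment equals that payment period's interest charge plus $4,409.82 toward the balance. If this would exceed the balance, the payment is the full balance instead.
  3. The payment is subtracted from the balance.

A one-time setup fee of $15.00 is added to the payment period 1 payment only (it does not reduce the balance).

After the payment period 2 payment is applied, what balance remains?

$5,178.46

Payment period 1: $13,998.10 +$69.99 interest = $14,068.09; pay $4,479.81 (+ $15.00 fee) → $9,588.28
Payment period 2: $9,588.28 +$47.94 interest = $9,636.22; pay $4,457.76 → $5,178.46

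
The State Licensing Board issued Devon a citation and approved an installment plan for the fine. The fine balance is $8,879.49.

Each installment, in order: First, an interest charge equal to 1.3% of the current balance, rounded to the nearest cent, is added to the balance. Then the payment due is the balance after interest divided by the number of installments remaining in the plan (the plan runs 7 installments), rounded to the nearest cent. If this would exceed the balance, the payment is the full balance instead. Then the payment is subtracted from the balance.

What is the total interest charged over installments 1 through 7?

$473.93

# | Opening | Interest | Payment | End bal
1 | $8,879.49 | $115.43 | $1,284.99 | $7,709.93
2 | $7,709.93 | $100.23 | $1,301.69 | $6,508.47
3 | $6,508.47 | $84.61 | $1,318.62 | $5,274.46
4 | $5,274.46 | $68.57 | $1,335.76 | $4,007.27
5 | $4,007.27 | $52.09 | $1,353.12 | $2,706.24
6 | $2,706.24 | $35.18 | $1,370.71 | $1,370.71
7 | $1,370.71 | $17.82 | $1,388.53 | $0.00
Total interest: $115.43 + $100.23 + $84.61 + $68.57 + $52.09 + $35.18 + $17.82 = $473.93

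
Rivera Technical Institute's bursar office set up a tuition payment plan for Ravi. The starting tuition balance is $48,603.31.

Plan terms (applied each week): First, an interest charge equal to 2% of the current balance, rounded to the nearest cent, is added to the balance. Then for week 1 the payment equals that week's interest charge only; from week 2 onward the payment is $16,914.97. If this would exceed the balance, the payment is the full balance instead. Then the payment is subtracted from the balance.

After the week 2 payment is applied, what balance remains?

Week 1: opening $48,603.31; interest $972.07 → $49,575.38; payment $972.07; balance $48,603.31
Week 2: opening $48,603.31; interest $972.07 → $49,575.38; payment $16,914.97; balance $32,660.41

$32,660.41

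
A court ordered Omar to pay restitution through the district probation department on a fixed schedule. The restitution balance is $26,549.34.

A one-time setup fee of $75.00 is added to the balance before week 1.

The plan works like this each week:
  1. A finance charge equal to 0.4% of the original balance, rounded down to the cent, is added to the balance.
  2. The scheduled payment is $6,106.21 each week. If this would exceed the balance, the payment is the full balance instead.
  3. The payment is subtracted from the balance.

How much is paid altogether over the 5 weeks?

Week 1: $26,624.34 +$106.19 interest = $26,730.53; pay $6,106.21 → $20,624.32
Week 2: $20,624.32 +$106.19 interest = $20,730.51; pay $6,106.21 → $14,624.30
Week 3: $14,624.30 +$106.19 interest = $14,730.49; pay $6,106.21 → $8,624.28
Week 4: $8,624.28 +$106.19 interest = $8,730.47; pay $6,106.21 → $2,624.26
Week 5: $2,624.26 +$106.19 interest = $2,730.45; pay $2,730.45 → $0.00
Total paid: $27,155.29

$27,155.29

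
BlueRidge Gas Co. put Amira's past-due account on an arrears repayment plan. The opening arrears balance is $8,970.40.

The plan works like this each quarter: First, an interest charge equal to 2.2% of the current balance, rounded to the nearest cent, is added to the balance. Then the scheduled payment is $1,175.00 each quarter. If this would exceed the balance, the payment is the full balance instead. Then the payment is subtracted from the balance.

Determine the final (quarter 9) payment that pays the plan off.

Quarter 1: opening $8,970.40; interest $197.35 → $9,167.75; payment $1,175.00; balance $7,992.75
Quarter 2: opening $7,992.75; interest $175.84 → $8,168.59; payment $1,175.00; balance $6,993.59
Quarter 3: opening $6,993.59; interest $153.86 → $7,147.45; payment $1,175.00; balance $5,972.45
Quarter 4: opening $5,972.45; interest $131.39 → $6,103.84; payment $1,175.00; balance $4,928.84
Quarter 5: opening $4,928.84; interest $108.43 → $5,037.27; payment $1,175.00; balance $3,862.27
Quarter 6: opening $3,862.27; interest $84.97 → $3,947.24; payment $1,175.00; balance $2,772.24
Quarter 7: opening $2,772.24; interest $60.99 → $2,833.23; payment $1,175.00; balance $1,658.23
Quarter 8: opening $1,658.23; interest $36.48 → $1,694.71; payment $1,175.00; balance $519.71
Quarter 9: opening $519.71; interest $11.43 → $531.14; payment $531.14; balance $0.00

$531.14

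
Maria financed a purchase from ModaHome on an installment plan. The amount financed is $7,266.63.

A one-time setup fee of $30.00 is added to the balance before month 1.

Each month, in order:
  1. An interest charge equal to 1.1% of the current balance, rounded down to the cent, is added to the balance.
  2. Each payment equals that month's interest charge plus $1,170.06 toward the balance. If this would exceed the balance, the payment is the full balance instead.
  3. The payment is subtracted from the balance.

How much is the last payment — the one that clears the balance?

Month 1: opening $7,296.63; interest $80.26 → $7,376.89; payment $1,250.32; balance $6,126.57
Month 2: opening $6,126.57; interest $67.39 → $6,193.96; payment $1,237.45; balance $4,956.51
Month 3: opening $4,956.51; interest $54.52 → $5,011.03; payment $1,224.58; balance $3,786.45
Month 4: opening $3,786.45; interest $41.65 → $3,828.10; payment $1,211.71; balance $2,616.39
Month 5: opening $2,616.39; interest $28.78 → $2,645.17; payment $1,198.84; balance $1,446.33
Month 6: opening $1,446.33; interest $15.90 → $1,462.23; payment $1,185.96; balance $276.27
Month 7: opening $276.27; interest $3.03 → $279.30; payment $279.30; balance $0.00

$279.30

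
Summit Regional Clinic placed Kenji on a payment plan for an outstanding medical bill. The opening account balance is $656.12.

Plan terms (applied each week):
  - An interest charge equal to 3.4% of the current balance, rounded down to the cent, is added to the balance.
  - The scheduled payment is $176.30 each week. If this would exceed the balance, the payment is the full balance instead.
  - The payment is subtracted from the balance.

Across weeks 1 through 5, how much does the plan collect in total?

$713.47

# | Opening | Interest | Payment | End bal
1 | $656.12 | $22.30 | $176.30 | $502.12
2 | $502.12 | $17.07 | $176.30 | $342.89
3 | $342.89 | $11.65 | $176.30 | $178.24
4 | $178.24 | $6.06 | $176.30 | $8.00
5 | $8.00 | $0.27 | $8.27 | $0.00
Total paid: $713.47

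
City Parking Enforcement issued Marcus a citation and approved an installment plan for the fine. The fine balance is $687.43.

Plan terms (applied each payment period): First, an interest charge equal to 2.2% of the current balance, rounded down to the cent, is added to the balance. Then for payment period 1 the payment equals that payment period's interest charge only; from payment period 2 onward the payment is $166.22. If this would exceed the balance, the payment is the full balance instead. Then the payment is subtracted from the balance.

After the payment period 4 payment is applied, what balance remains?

Payment period 1: $687.43 +$15.12 interest = $702.55; pay $15.12 → $687.43
Payment period 2: $687.43 +$15.12 interest = $702.55; pay $166.22 → $536.33
Payment period 3: $536.33 +$11.79 interest = $548.12; pay $166.22 → $381.90
Payment period 4: $381.90 +$8.40 interest = $390.30; pay $166.22 → $224.08

$224.08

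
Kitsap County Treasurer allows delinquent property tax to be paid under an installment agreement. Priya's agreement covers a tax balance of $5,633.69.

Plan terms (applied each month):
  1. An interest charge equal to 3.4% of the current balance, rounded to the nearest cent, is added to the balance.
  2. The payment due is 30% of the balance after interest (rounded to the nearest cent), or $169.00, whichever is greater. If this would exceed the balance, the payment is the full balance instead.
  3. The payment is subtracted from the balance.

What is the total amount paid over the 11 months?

$6,302.29

Month 1: $5,633.69 +$191.55 interest = $5,825.24; pay $1,747.57 → $4,077.67
Month 2: $4,077.67 +$138.64 interest = $4,216.31; pay $1,264.89 → $2,951.42
Month 3: $2,951.42 +$100.35 interest = $3,051.77; pay $915.53 → $2,136.24
Month 4: $2,136.24 +$72.63 interest = $2,208.87; pay $662.66 → $1,546.21
Month 5: $1,546.21 +$52.57 interest = $1,598.78; pay $479.63 → $1,119.15
Month 6: $1,119.15 +$38.05 interest = $1,157.20; pay $347.16 → $810.04
Month 7: $810.04 +$27.54 interest = $837.58; pay $251.27 → $586.31
Month 8: $586.31 +$19.93 interest = $606.24; pay $181.87 → $424.37
Month 9: $424.37 +$14.43 interest = $438.80; pay $169.00 → $269.80
Month 10: $269.80 +$9.17 interest = $278.97; pay $169.00 → $109.97
Month 11: $109.97 +$3.74 interest = $113.71; pay $113.71 → $0.00
Total paid: $6,302.29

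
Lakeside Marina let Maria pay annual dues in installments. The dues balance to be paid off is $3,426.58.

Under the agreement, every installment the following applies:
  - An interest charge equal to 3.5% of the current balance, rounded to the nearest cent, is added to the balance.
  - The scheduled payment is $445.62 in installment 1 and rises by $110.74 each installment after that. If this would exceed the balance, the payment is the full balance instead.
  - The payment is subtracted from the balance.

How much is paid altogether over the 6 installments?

Installment 1: opening $3,426.58; interest $119.93 → $3,546.51; payment $445.62; balance $3,100.89
Installment 2: opening $3,100.89; interest $108.53 → $3,209.42; payment $556.36; balance $2,653.06
Installment 3: opening $2,653.06; interest $92.86 → $2,745.92; payment $667.10; balance $2,078.82
Installment 4: opening $2,078.82; interest $72.76 → $2,151.58; payment $777.84; balance $1,373.74
Installment 5: opening $1,373.74; interest $48.08 → $1,421.82; payment $888.58; balance $533.24
Installment 6: opening $533.24; interest $18.66 → $551.90; payment $551.90; balance $0.00
Total paid: $3,887.40

$3,887.40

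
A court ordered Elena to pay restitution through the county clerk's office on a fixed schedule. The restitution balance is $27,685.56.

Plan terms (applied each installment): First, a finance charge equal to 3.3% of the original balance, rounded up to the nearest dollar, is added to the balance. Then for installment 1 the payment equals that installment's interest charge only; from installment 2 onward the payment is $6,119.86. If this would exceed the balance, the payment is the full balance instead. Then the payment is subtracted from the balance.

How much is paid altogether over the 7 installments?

$34,083.56

Installment 1: opening $27,685.56; interest $914.00 → $28,599.56; payment $914.00; balance $27,685.56
Installment 2: opening $27,685.56; interest $914.00 → $28,599.56; payment $6,119.86; balance $22,479.70
Installment 3: opening $22,479.70; interest $914.00 → $23,393.70; payment $6,119.86; balance $17,273.84
Installment 4: opening $17,273.84; interest $914.00 → $18,187.84; payment $6,119.86; balance $12,067.98
Installment 5: opening $12,067.98; interest $914.00 → $12,981.98; payment $6,119.86; balance $6,862.12
Installment 6: opening $6,862.12; interest $914.00 → $7,776.12; payment $6,119.86; balance $1,656.26
Installment 7: opening $1,656.26; interest $914.00 → $2,570.26; payment $2,570.26; balance $0.00
Total paid: $34,083.56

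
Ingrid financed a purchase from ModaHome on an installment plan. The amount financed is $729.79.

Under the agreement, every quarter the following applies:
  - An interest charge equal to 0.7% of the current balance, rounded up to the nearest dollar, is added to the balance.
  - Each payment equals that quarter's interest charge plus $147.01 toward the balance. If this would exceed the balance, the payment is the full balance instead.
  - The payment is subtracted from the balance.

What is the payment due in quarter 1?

$153.01

# | Opening | Interest | Payment | End bal
1 | $729.79 | $6.00 | $153.01 | $582.78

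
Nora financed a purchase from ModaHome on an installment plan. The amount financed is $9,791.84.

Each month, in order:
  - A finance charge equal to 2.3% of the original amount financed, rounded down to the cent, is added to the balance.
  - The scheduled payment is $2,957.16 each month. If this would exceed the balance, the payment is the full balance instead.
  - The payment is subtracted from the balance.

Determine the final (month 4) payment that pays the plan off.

$1,821.20

Month 1: $9,791.84 +$225.21 interest = $10,017.05; pay $2,957.16 → $7,059.89
Month 2: $7,059.89 +$225.21 interest = $7,285.10; pay $2,957.16 → $4,327.94
Month 3: $4,327.94 +$225.21 interest = $4,553.15; pay $2,957.16 → $1,595.99
Month 4: $1,595.99 +$225.21 interest = $1,821.20; pay $1,821.20 → $0.00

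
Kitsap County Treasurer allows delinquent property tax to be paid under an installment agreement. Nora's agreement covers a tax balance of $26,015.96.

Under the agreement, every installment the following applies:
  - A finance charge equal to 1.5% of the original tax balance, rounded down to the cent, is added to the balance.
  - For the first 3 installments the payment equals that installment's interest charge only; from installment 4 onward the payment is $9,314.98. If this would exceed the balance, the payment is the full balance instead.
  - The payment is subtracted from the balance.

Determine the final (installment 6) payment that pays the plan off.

$8,556.69

Installment 1: $26,015.96 +$390.23 interest = $26,406.19; pay $390.23 → $26,015.96
Installment 2: $26,015.96 +$390.23 interest = $26,406.19; pay $390.23 → $26,015.96
Installment 3: $26,015.96 +$390.23 interest = $26,406.19; pay $390.23 → $26,015.96
Installment 4: $26,015.96 +$390.23 interest = $26,406.19; pay $9,314.98 → $17,091.21
Installment 5: $17,091.21 +$390.23 interest = $17,481.44; pay $9,314.98 → $8,166.46
Installment 6: $8,166.46 +$390.23 interest = $8,556.69; pay $8,556.69 → $0.00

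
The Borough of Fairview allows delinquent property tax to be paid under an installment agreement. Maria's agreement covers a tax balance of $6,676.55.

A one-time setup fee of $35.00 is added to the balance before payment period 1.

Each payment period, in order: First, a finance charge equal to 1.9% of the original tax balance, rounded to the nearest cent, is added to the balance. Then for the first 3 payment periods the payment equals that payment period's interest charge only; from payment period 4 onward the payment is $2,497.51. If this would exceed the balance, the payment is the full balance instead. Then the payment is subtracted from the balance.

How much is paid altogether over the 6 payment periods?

$7,472.65

Payment period 1: opening $6,711.55; interest $126.85 → $6,838.40; payment $126.85; balance $6,711.55
Payment period 2: opening $6,711.55; interest $126.85 → $6,838.40; payment $126.85; balance $6,711.55
Payment period 3: opening $6,711.55; interest $126.85 → $6,838.40; payment $126.85; balance $6,711.55
Payment period 4: opening $6,711.55; interest $126.85 → $6,838.40; payment $2,497.51; balance $4,340.89
Payment period 5: opening $4,340.89; interest $126.85 → $4,467.74; payment $2,497.51; balance $1,970.23
Payment period 6: opening $1,970.23; interest $126.85 → $2,097.08; payment $2,097.08; balance $0.00
Total paid: $7,472.65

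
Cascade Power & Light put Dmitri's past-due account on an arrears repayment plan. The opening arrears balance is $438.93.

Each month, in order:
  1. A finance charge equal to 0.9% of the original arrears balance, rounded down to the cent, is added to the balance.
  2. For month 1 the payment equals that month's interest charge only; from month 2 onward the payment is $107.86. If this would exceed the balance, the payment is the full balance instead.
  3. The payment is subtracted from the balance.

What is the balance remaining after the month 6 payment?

$0.00

Month 1: $438.93 +$3.95 interest = $442.88; pay $3.95 → $438.93
Month 2: $438.93 +$3.95 interest = $442.88; pay $107.86 → $335.02
Month 3: $335.02 +$3.95 interest = $338.97; pay $107.86 → $231.11
Month 4: $231.11 +$3.95 interest = $235.06; pay $107.86 → $127.20
Month 5: $127.20 +$3.95 interest = $131.15; pay $107.86 → $23.29
Month 6: $23.29 +$3.95 interest = $27.24; pay $27.24 → $0.00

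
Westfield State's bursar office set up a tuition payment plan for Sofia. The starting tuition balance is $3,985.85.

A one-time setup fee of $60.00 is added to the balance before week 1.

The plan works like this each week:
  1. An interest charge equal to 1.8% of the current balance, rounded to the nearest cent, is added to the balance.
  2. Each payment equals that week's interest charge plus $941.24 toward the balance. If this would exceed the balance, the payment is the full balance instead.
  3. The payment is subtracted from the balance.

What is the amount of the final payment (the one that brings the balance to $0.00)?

$285.95

Week 1: $4,045.85 +$72.83 interest = $4,118.68; pay $1,014.07 → $3,104.61
Week 2: $3,104.61 +$55.88 interest = $3,160.49; pay $997.12 → $2,163.37
Week 3: $2,163.37 +$38.94 interest = $2,202.31; pay $980.18 → $1,222.13
Week 4: $1,222.13 +$22.00 interest = $1,244.13; pay $963.24 → $280.89
Week 5: $280.89 +$5.06 interest = $285.95; pay $285.95 → $0.00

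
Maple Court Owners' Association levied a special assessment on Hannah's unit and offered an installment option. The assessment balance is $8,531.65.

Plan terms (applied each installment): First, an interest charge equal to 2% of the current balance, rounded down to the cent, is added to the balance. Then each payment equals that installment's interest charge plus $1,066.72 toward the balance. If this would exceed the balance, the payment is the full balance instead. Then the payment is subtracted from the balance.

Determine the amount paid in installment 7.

$1,109.34

# | Opening | Interest | Payment | End bal
1 | $8,531.65 | $170.63 | $1,237.35 | $7,464.93
2 | $7,464.93 | $149.29 | $1,216.01 | $6,398.21
3 | $6,398.21 | $127.96 | $1,194.68 | $5,331.49
4 | $5,331.49 | $106.62 | $1,173.34 | $4,264.77
5 | $4,264.77 | $85.29 | $1,152.01 | $3,198.05
6 | $3,198.05 | $63.96 | $1,130.68 | $2,131.33
7 | $2,131.33 | $42.62 | $1,109.34 | $1,064.61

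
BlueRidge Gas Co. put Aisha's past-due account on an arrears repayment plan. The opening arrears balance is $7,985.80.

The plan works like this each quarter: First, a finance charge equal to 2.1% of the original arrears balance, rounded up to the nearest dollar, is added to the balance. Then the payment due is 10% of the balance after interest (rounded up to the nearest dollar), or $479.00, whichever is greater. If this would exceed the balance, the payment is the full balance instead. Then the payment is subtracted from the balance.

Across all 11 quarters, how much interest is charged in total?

$1,848.00

Quarter 1: $7,985.80 +$168.00 interest = $8,153.80; pay $816.00 → $7,337.80
Quarter 2: $7,337.80 +$168.00 interest = $7,505.80; pay $751.00 → $6,754.80
Quarter 3: $6,754.80 +$168.00 interest = $6,922.80; pay $693.00 → $6,229.80
Quarter 4: $6,229.80 +$168.00 interest = $6,397.80; pay $640.00 → $5,757.80
Quarter 5: $5,757.80 +$168.00 interest = $5,925.80; pay $593.00 → $5,332.80
Quarter 6: $5,332.80 +$168.00 interest = $5,500.80; pay $551.00 → $4,949.80
Quarter 7: $4,949.80 +$168.00 interest = $5,117.80; pay $512.00 → $4,605.80
Quarter 8: $4,605.80 +$168.00 interest = $4,773.80; pay $479.00 → $4,294.80
Quarter 9: $4,294.80 +$168.00 interest = $4,462.80; pay $479.00 → $3,983.80
Quarter 10: $3,983.80 +$168.00 interest = $4,151.80; pay $479.00 → $3,672.80
Quarter 11: $3,672.80 +$168.00 interest = $3,840.80; pay $479.00 → $3,361.80
Total interest: $168.00 + $168.00 + $168.00 + $168.00 + $168.00 + $168.00 + $168.00 + $168.00 + $168.00 + $168.00 + $168.00 = $1,848.00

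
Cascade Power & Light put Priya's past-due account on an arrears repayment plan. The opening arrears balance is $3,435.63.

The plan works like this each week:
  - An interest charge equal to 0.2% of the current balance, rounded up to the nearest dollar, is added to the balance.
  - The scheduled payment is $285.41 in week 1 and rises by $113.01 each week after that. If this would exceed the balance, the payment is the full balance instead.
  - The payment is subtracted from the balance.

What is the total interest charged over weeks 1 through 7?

$32.00

Week 1: opening $3,435.63; interest $7.00 → $3,442.63; payment $285.41; balance $3,157.22
Week 2: opening $3,157.22; interest $7.00 → $3,164.22; payment $398.42; balance $2,765.80
Week 3: opening $2,765.80; interest $6.00 → $2,771.80; payment $511.43; balance $2,260.37
Week 4: opening $2,260.37; interest $5.00 → $2,265.37; payment $624.44; balance $1,640.93
Week 5: opening $1,640.93; interest $4.00 → $1,644.93; payment $737.45; balance $907.48
Week 6: opening $907.48; interest $2.00 → $909.48; payment $850.46; balance $59.02
Week 7: opening $59.02; interest $1.00 → $60.02; payment $60.02; balance $0.00
Total interest: $7.00 + $7.00 + $6.00 + $5.00 + $4.00 + $2.00 + $1.00 = $32.00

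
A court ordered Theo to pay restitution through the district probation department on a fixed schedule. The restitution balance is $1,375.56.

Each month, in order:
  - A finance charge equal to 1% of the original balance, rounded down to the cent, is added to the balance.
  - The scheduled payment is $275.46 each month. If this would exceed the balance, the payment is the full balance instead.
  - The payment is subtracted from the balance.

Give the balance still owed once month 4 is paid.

$328.72

Month 1: $1,375.56 +$13.75 interest = $1,389.31; pay $275.46 → $1,113.85
Month 2: $1,113.85 +$13.75 interest = $1,127.60; pay $275.46 → $852.14
Month 3: $852.14 +$13.75 interest = $865.89; pay $275.46 → $590.43
Month 4: $590.43 +$13.75 interest = $604.18; pay $275.46 → $328.72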